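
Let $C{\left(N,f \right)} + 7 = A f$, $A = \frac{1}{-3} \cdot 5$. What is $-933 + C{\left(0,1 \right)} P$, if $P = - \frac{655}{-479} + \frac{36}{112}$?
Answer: $- \frac{19064557}{20118} \approx -947.64$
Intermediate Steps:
$A = - \frac{5}{3}$ ($A = \left(- \frac{1}{3}\right) 5 = - \frac{5}{3} \approx -1.6667$)
$C{\left(N,f \right)} = -7 - \frac{5 f}{3}$
$P = \frac{22651}{13412}$ ($P = \left(-655\right) \left(- \frac{1}{479}\right) + 36 \cdot \frac{1}{112} = \frac{655}{479} + \frac{9}{28} = \frac{22651}{13412} \approx 1.6889$)
$-933 + C{\left(0,1 \right)} P = -933 + \left(-7 - \frac{5}{3}\right) \frac{22651}{13412} = -933 - \frac{294463}{20118} = - \frac{19064557}{20118}$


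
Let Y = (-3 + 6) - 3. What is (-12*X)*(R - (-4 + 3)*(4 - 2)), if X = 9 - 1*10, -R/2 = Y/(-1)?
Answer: 24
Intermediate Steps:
Y = 0 (Y = 3 - 3 = 0)
R = 0 (R = -0/(-1) = -0*(-1) = -2*0 = 0)
X = -1 (X = 9 - 10 = -1)
(-12*X)*(R - (-4 + 3)*(4 - 2)) = (-12*(-1))*(0 - (-4 + 3)*(4 - 2)) = 12*(0 - (-1)*2) = 12*(0 - 1*(-2)) = 12*(0 + 2) = 12*2 = 24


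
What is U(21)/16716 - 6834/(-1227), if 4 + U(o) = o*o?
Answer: 38257781/6836844 ≈ 5.5958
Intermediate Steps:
U(o) = -4 + o² (U(o) = -4 + o*o = -4 + o²)
U(21)/16716 - 6834/(-1227) = (-4 + 21²)/16716 - 6834/(-1227) = (-4 + 441)*(1/16716) - 6834*(-1/1227) = 437*(1/16716) + 2278/409 = 437/16716 + 2278/409 = 38257781/6836844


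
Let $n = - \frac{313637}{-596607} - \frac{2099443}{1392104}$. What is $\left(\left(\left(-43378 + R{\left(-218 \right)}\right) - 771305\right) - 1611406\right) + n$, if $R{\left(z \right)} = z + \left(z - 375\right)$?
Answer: $- \frac{2015635893495610853}{830538991128} \approx -2.4269 \cdot 10^{6}$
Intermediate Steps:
$R{\left(z \right)} = -375 + 2 z$ ($R{\left(z \right)} = z + \left(z - 375\right) = z + \left(-375 + z\right) = -375 + 2 z$)
$n = - \frac{815927067653}{830538991128}$ ($n = \left(-313637\right) \left(- \frac{1}{596607}\right) - \frac{2099443}{1392104} = \frac{313637}{596607} - \frac{2099443}{1392104} = - \frac{815927067653}{830538991128} \approx -0.98241$)
$\left(\left(\left(-43378 + R{\left(-218 \right)}\right) - 771305\right) - 1611406\right) + n = \left(\left(\left(-43378 + \left(-375 + 2 \left(-218\right)\right)\right) - 771305\right) - 1611406\right) - \frac{815927067653}{830538991128} = \left(\left(\left(-43378 - 811\right) - 771305\right) - 1611406\right) - \frac{815927067653}{830538991128} = \left(\left(-44189 - 771305\right) - 1611406\right) - \frac{815927067653}{830538991128} = \left(-815494 - 1611406\right) - \frac{815927067653}{830538991128} = -2426900 - \frac{815927067653}{830538991128} = - \frac{2015635893495610853}{830538991128}$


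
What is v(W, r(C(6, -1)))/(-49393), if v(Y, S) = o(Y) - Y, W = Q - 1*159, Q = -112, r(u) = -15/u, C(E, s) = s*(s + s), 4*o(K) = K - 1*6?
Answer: -807/197572 ≈ -0.0040846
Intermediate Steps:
o(K) = -3/2 + K/4 (o(K) = (K - 1*6)/4 = (K - 6)/4 = (-6 + K)/4 = -3/2 + K/4)
C(E, s) = 2*s² (C(E, s) = s*(2*s) = 2*s²)
W = -271 (W = -112 - 1*159 = -112 - 159 = -271)
v(Y, S) = -3/2 - 3*Y/4 (v(Y, S) = (-3/2 + Y/4) - Y = -3/2 - 3*Y/4)
v(W, r(C(6, -1)))/(-49393) = (-3/2 - ¾*(-271))/(-49393) = (-3/2 + 813/4)*(-1/49393) = (807/4)*(-1/49393) = -807/197572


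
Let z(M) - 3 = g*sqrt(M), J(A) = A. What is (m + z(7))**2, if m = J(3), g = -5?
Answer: 211 - 60*sqrt(7) ≈ 52.255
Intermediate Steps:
z(M) = 3 - 5*sqrt(M)
m = 3
(m + z(7))**2 = (3 + (3 - 5*sqrt(7)))**2 = (6 - 5*sqrt(7))**2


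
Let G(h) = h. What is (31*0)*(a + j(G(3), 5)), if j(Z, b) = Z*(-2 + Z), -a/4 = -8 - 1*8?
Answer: 0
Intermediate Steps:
a = 64 (a = -4*(-8 - 1*8) = -4*(-8 - 8) = -4*(-16) = 64)
(31*0)*(a + j(G(3), 5)) = (31*0)*(64 + 3*(-2 + 3)) = 0*(64 + 3*1) = 0*(64 + 3) = 0*67 = 0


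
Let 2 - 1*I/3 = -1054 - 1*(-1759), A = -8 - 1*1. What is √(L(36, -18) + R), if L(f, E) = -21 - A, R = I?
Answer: I*√2121 ≈ 46.054*I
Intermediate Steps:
A = -9 (A = -8 - 1 = -9)
I = -2109 (I = 6 - 3*(-1054 - 1*(-1759)) = 6 - 3*(-1054 + 1759) = 6 - 3*705 = 6 - 2115 = -2109)
R = -2109
L(f, E) = -12 (L(f, E) = -21 - 1*(-9) = -21 + 9 = -12)
√(L(36, -18) + R) = √(-12 - 2109) = √(-2121) = I*√2121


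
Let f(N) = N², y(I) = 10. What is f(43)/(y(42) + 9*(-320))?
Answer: -1849/2870 ≈ -0.64425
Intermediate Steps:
f(43)/(y(42) + 9*(-320)) = 43²/(10 + 9*(-320)) = 1849/(10 - 2880) = 1849/(-2870) = 1849*(-1/2870) = -1849/2870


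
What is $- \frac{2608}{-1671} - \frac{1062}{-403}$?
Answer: $\frac{2825626}{673413} \approx 4.196$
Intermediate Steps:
$- \frac{2608}{-1671} - \frac{1062}{-403} = \left(-2608\right) \left(- \frac{1}{1671}\right) - - \frac{1062}{403} = \frac{2608}{1671} + \frac{1062}{403} = \frac{2825626}{673413}$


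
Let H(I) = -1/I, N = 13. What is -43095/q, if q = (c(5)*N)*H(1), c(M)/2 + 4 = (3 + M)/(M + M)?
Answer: -16575/32 ≈ -517.97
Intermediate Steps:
c(M) = -8 + (3 + M)/M (c(M) = -8 + 2*((3 + M)/(M + M)) = -8 + 2*((3 + M)/((2*M))) = -8 + 2*((3 + M)*(1/(2*M))) = -8 + 2*((3 + M)/(2*M)) = -8 + (3 + M)/M)
q = 416/5 (q = ((-7 + 3/5)*13)*(-1/1) = ((-7 + 3*(⅕))*13)*(-1*1) = ((-7 + ⅗)*13)*(-1) = -32/5*13*(-1) = -416/5*(-1) = 416/5 ≈ 83.200)
-43095/q = -43095/416/5 = -43095*5/416 = -16575/32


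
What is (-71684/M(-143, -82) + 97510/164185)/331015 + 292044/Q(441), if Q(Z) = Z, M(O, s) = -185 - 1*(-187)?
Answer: 151136418390728/228260330655 ≈ 662.12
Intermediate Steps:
M(O, s) = 2 (M(O, s) = -185 + 187 = 2)
(-71684/M(-143, -82) + 97510/164185)/331015 + 292044/Q(441) = (-71684/2 + 97510/164185)/331015 + 292044/441 = (-71684*1/2 + 97510*(1/164185))*(1/331015) + 292044*(1/441) = (-35842 + 2786/4691)*(1/331015) + 97348/147 = -168132036/4691*1/331015 + 97348/147 = -168132036/1552791365 + 97348/147 = 151136418390728/228260330655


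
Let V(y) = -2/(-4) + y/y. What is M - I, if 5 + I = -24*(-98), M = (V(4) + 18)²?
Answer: -7867/4 ≈ -1966.8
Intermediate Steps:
V(y) = 3/2 (V(y) = -2*(-¼) + 1 = ½ + 1 = 3/2)
M = 1521/4 (M = (3/2 + 18)² = (39/2)² = 1521/4 ≈ 380.25)
I = 2347 (I = -5 - 24*(-98) = -5 + 2352 = 2347)
M - I = 1521/4 - 1*2347 = 1521/4 - 2347 = -7867/4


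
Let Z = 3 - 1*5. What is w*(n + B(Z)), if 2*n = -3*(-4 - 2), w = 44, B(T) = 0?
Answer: 396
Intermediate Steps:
Z = -2 (Z = 3 - 5 = -2)
n = 9 (n = (-3*(-4 - 2))/2 = (-3*(-6))/2 = (½)*18 = 9)
w*(n + B(Z)) = 44*(9 + 0) = 44*9 = 396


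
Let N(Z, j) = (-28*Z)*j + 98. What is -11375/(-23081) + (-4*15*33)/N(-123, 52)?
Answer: 996270185/2067896033 ≈ 0.48178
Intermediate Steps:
N(Z, j) = 98 - 28*Z*j (N(Z, j) = -28*Z*j + 98 = 98 - 28*Z*j)
-11375/(-23081) + (-4*15*33)/N(-123, 52) = -11375/(-23081) + (-4*15*33)/(98 - 28*(-123)*52) = -11375*(-1/23081) + (-60*33)/(98 + 179088) = 11375/23081 - 1980/179186 = 11375/23081 - 1980*1/179186 = 11375/23081 - 990/89593 = 996270185/2067896033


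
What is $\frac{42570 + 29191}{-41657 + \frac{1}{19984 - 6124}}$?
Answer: $- \frac{994607460}{577366019} \approx -1.7227$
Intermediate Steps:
$\frac{42570 + 29191}{-41657 + \frac{1}{19984 - 6124}} = \frac{71761}{-41657 + \frac{1}{13860}} = \frac{71761}{- \frac{577366019}{13860}} = 71761 \left(- \frac{13860}{577366019}\right) = - \frac{994607460}{577366019}$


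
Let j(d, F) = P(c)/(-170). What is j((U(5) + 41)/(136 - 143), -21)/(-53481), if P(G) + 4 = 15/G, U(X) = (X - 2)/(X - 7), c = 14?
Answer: -41/127284780 ≈ -3.2211e-7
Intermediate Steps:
U(X) = (-2 + X)/(-7 + X)
P(G) = -4 + 15/G
j(d, F) = 41/2380 (j(d, F) = (-4 + 15/14)/(-170) = (-4 + 15*(1/14))*(-1/170) = (-4 + 15/14)*(-1/170) = -41/14*(-1/170) = 41/2380)
j((U(5) + 41)/(136 - 143), -21)/(-53481) = (41/2380)/(-53481) = (41/2380)*(-1/53481) = -41/127284780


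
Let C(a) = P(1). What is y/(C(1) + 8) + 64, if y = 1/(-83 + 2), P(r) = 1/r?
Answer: 46655/729 ≈ 63.999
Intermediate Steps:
P(r) = 1/r
C(a) = 1 (C(a) = 1/1 = 1)
y = -1/81 (y = 1/(-81) = -1/81 ≈ -0.012346)
y/(C(1) + 8) + 64 = -1/(81*(1 + 8)) + 64 = -1/81/9 + 64 = -1/81*1/9 + 64 = -1/729 + 64 = 46655/729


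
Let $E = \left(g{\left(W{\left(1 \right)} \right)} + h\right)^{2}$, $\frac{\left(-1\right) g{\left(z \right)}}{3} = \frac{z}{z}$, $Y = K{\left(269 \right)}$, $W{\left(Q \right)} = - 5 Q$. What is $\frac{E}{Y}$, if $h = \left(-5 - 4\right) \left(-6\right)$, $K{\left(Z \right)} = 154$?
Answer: $\frac{2601}{154} \approx 16.89$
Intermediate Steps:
$Y = 154$
$g{\left(z \right)} = -3$ ($g{\left(z \right)} = - 3 \frac{z}{z} = \left(-3\right) 1 = -3$)
$h = 54$ ($h = \left(-9\right) \left(-6\right) = 54$)
$E = 2601$ ($E = \left(-3 + 54\right)^{2} = 51^{2} = 2601$)
$\frac{E}{Y} = \frac{2601}{154}$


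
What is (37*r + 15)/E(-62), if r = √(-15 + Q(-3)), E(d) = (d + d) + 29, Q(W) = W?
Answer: -3/19 - 111*I*√2/95 ≈ -0.15789 - 1.6524*I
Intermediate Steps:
E(d) = 29 + 2*d (E(d) = 2*d + 29 = 29 + 2*d)
r = 3*I*√2 (r = √(-15 - 3) = √(-18) = 3*I*√2 ≈ 4.2426*I)
(37*r + 15)/E(-62) = (37*(3*I*√2) + 15)/(29 + 2*(-62)) = (111*I*√2 + 15)/(29 - 124) = (15 + 111*I*√2)/(-95) = (15 + 111*I*√2)*(-1/95) = -3/19 - 111*I*√2/95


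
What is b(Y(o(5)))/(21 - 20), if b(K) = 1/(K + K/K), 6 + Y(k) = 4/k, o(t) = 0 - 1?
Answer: -⅑ ≈ -0.11111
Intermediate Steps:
o(t) = -1
Y(k) = -6 + 4/k
b(K) = 1/(1 + K) (b(K) = 1/(K + 1) = 1/(1 + K))
b(Y(o(5)))/(21 - 20) = 1/((1 + (-6 + 4/(-1)))*(21 - 20)) = 1/((1 + (-6 + 4*(-1)))*1) = 1/(1 + (-6 - 4)) = 1/(1 - 10) = 1/(-9) = -⅑*1 = -⅑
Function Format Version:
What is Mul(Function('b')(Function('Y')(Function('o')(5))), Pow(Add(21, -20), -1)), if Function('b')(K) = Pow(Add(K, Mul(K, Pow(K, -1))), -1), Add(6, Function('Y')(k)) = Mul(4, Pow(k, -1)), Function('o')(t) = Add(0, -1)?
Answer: Rational(-1, 9) ≈ -0.11111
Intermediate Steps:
Function('o')(t) = -1
Function('Y')(k) = Add(-6, Mul(4, Pow(k, -1)))
Function('b')(K) = Pow(Add(1, K), -1) (Function('b')(K) = Pow(Add(K, 1), -1) = Pow(Add(1, K), -1))
Mul(Function('b')(Function('Y')(Function('o')(5))), Pow(Add(21, -20), -1)) = Mul(Pow(Add(1, Add(-6, Mul(4, Pow(-1, -1)))), -1), Pow(Add(21, -20), -1)) = Mul(Pow(Add(1, Add(-6, Mul(4, -1))), -1), Pow(1, -1)) = Mul(Pow(Add(1, Add(-6, -4)), -1), 1) = Mul(Pow(Add(1, -10), -1), 1) = Mul(Pow(-9, -1), 1) = Mul(Rational(-1, 9), 1) = Rational(-1, 9)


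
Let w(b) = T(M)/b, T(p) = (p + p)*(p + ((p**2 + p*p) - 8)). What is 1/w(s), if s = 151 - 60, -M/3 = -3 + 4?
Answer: -13/6 ≈ -2.1667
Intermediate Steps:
M = -3 (M = -3*(-3 + 4) = -3*1 = -3)
T(p) = 2*p*(-8 + p + 2*p**2) (T(p) = (2*p)*(p + ((p**2 + p**2) - 8)) = (2*p)*(p + (2*p**2 - 8)) = (2*p)*(p + (-8 + 2*p**2)) = (2*p)*(-8 + p + 2*p**2) = 2*p*(-8 + p + 2*p**2))
s = 91
w(b) = -42/b (w(b) = (2*(-3)*(-8 - 3 + 2*(-3)**2))/b = (2*(-3)*(-8 - 3 + 2*9))/b = (2*(-3)*(-8 - 3 + 18))/b = (2*(-3)*7)/b = -42/b)
1/w(s) = 1/(-42/91) = 1/(-42*1/91) = 1/(-6/13) = -13/6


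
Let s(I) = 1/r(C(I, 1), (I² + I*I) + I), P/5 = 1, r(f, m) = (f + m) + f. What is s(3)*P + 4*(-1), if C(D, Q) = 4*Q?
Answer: -111/29 ≈ -3.8276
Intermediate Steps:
r(f, m) = m + 2*f
P = 5 (P = 5*1 = 5)
s(I) = 1/(8 + I + 2*I²) (s(I) = 1/(((I² + I*I) + I) + 2*(4*1)) = 1/(((I² + I²) + I) + 2*4) = 1/((2*I² + I) + 8) = 1/((I + 2*I²) + 8) = 1/(8 + I + 2*I²))
s(3)*P + 4*(-1) = 5/(8 + 3*(1 + 2*3)) + 4*(-1) = 5/(8 + 3*(1 + 6)) - 4 = 5/(8 + 3*7) - 4 = 5/(8 + 21) - 4 = 5/29 - 4 = -111/29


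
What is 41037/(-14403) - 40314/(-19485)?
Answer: -24329267/31182495 ≈ -0.78022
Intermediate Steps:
41037/(-14403) - 40314/(-19485) = 41037*(-1/14403) - 40314*(-1/19485) = -13679/4801 + 13438/6495 = -24329267/31182495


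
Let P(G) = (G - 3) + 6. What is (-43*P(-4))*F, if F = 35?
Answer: 1505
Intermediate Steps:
P(G) = 3 + G (P(G) = (-3 + G) + 6 = 3 + G)
(-43*P(-4))*F = -43*(3 - 4)*35 = -43*(-1)*35 = 43*35 = 1505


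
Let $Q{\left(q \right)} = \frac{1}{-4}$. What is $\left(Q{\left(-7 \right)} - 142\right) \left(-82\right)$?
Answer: $\frac{23329}{2} \approx 11665.0$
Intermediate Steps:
$Q{\left(q \right)} = - \frac{1}{4}$
$\left(Q{\left(-7 \right)} - 142\right) \left(-82\right) = \left(- \frac{1}{4} - 142\right) \left(-82\right) = \left(- \frac{569}{4}\right) \left(-82\right) = \frac{23329}{2}$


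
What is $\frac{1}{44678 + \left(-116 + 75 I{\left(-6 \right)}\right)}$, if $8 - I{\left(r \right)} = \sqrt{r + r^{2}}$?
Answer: $\frac{2509}{113302083} + \frac{25 \sqrt{30}}{679812498} \approx 2.2346 \cdot 10^{-5}$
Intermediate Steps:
$I{\left(r \right)} = 8 - \sqrt{r + r^{2}}$
$\frac{1}{44678 + \left(-116 + 75 I{\left(-6 \right)}\right)} = \frac{1}{44678 - \left(116 - 75 \left(8 - \sqrt{- 6 \left(1 - 6\right)}\right)\right)} = \frac{1}{44678 - \left(116 - 75 \left(8 - \sqrt{\left(-6\right) \left(-5\right)}\right)\right)} = \frac{1}{44678 - \left(116 - 75 \left(8 - \sqrt{30}\right)\right)} = \frac{1}{44678 + \left(-116 + \left(600 - 75 \sqrt{30}\right)\right)} = \frac{1}{44678 + \left(484 - 75 \sqrt{30}\right)} = \frac{1}{45162 - 75 \sqrt{30}}$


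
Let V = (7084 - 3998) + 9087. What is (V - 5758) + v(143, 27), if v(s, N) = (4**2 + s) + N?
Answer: 6601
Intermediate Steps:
v(s, N) = 16 + N + s (v(s, N) = (16 + s) + N = 16 + N + s)
V = 12173 (V = 3086 + 9087 = 12173)
(V - 5758) + v(143, 27) = (12173 - 5758) + (16 + 27 + 143) = 6415 + 186 = 6601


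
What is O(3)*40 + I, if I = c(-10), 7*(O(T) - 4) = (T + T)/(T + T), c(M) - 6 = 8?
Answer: 1258/7 ≈ 179.71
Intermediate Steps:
c(M) = 14 (c(M) = 6 + 8 = 14)
O(T) = 29/7 (O(T) = 4 + ((T + T)/(T + T))/7 = 4 + ((2*T)/((2*T)))/7 = 4 + ((2*T)*(1/(2*T)))/7 = 4 + (⅐)*1 = 4 + ⅐ = 29/7)
I = 14
O(3)*40 + I = (29/7)*40 + 14 = 1160/7 + 14 = 1258/7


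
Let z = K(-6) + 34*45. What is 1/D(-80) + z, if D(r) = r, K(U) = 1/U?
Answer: 367157/240 ≈ 1529.8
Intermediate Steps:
K(U) = 1/U
z = 9179/6 (z = 1/(-6) + 34*45 = -⅙ + 1530 = 9179/6 ≈ 1529.8)
1/D(-80) + z = 1/(-80) + 9179/6 = -1/80 + 9179/6 = 367157/240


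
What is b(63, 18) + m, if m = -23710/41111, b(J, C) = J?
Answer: 2566283/41111 ≈ 62.423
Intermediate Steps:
m = -23710/41111 (m = -23710*1/41111 = -23710/41111 ≈ -0.57673)
b(63, 18) + m = 63 - 23710/41111 = 2566283/41111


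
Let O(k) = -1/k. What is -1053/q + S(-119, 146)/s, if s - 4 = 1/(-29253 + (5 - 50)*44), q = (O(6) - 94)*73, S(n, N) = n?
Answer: -152507091057/5152779095 ≈ -29.597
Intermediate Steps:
q = -41245/6 (q = (-1/6 - 94)*73 = -565/6*73 = -41245/6 ≈ -6874.2)
s = 124931/31233 (s = 4 + 1/(-29253 + (5 - 50)*44) = 4 + 1/(-29253 - 45*44) = 4 + 1/(-29253 - 1980) = 4 + 1/(-31233) = 4 - 1/31233 = 124931/31233 ≈ 4.0000)
-1053/q + S(-119, 146)/s = -1053/(-41245/6) - 119/124931/31233 = -1053*(-6/41245) - 119*31233/124931 = 6318/41245 - 3716727/124931 = -152507091057/5152779095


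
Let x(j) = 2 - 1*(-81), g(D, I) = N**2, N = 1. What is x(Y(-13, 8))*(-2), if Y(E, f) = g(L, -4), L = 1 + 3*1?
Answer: -166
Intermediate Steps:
L = 4 (L = 1 + 3 = 4)
g(D, I) = 1 (g(D, I) = 1**2 = 1)
Y(E, f) = 1
x(j) = 83 (x(j) = 2 + 81 = 83)
x(Y(-13, 8))*(-2) = 83*(-2) = -166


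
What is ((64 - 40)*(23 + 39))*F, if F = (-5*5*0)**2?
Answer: 0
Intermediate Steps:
F = 0 (F = (-25*0)**2 = 0**2 = 0)
((64 - 40)*(23 + 39))*F = ((64 - 40)*(23 + 39))*0 = (24*62)*0 = 1488*0 = 0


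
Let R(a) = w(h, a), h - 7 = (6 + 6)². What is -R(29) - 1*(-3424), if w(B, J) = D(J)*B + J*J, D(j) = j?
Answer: -1796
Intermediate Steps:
h = 151 (h = 7 + (6 + 6)² = 7 + 12² = 7 + 144 = 151)
w(B, J) = J² + B*J (w(B, J) = J*B + J*J = B*J + J² = J² + B*J)
R(a) = a*(151 + a)
-R(29) - 1*(-3424) = -29*(151 + 29) - 1*(-3424) = -29*180 + 3424 = -1*5220 + 3424 = -5220 + 3424 = -1796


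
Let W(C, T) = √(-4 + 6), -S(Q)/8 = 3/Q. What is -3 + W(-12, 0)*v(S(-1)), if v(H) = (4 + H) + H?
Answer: -3 + 52*√2 ≈ 70.539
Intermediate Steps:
S(Q) = -24/Q
W(C, T) = √2
v(H) = 4 + 2*H
-3 + W(-12, 0)*v(S(-1)) = -3 + √2*(4 + 2*(-24/(-1))) = -3 + √2*(4 + 2*(-24*(-1))) = -3 + √2*(4 + 2*24) = -3 + √2*(4 + 48) = -3 + √2*52 = -3 + 52*√2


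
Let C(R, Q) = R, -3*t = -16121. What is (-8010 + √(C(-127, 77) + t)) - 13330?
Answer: -21340 + 2*√11805/3 ≈ -21268.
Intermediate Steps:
t = 16121/3 (t = -⅓*(-16121) = 16121/3 ≈ 5373.7)
(-8010 + √(C(-127, 77) + t)) - 13330 = (-8010 + √(-127 + 16121/3)) - 13330 = (-8010 + √(15740/3)) - 13330 = (-8010 + 2*√11805/3) - 13330 = -21340 + 2*√11805/3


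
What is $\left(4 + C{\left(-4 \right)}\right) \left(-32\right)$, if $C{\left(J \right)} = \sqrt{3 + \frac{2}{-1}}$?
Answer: $-160$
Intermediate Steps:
$C{\left(J \right)} = 1$ ($C{\left(J \right)} = \sqrt{3 + 2 \left(-1\right)} = \sqrt{3 - 2} = \sqrt{1} = 1$)
$\left(4 + C{\left(-4 \right)}\right) \left(-32\right) = \left(4 + 1\right) \left(-32\right) = 5 \left(-32\right) = -160$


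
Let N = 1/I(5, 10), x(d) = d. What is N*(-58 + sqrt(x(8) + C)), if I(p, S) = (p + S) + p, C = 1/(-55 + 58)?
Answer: -29/10 + sqrt(3)/12 ≈ -2.7557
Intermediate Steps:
C = 1/3 ≈ 0.33333
I(p, S) = S + 2*p (I(p, S) = (S + p) + p = S + 2*p)
N = 1/20 (N = 1/(10 + 2*5) = 1/(10 + 10) = 1/20 ≈ 0.050000)
N*(-58 + sqrt(x(8) + C)) = (-58 + sqrt(8 + 1/3))/20 = (-58 + sqrt(25/3))/20 = (-58 + 5*sqrt(3)/3)/20 = -29/10 + sqrt(3)/12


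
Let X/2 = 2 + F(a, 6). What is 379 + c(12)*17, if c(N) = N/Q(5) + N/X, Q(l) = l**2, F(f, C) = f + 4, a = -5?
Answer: 12229/25 ≈ 489.16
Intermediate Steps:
F(f, C) = 4 + f
X = 2 (X = 2*(2 + (4 - 5)) = 2*(2 - 1) = 2*1 = 2)
c(N) = 27*N/50 (c(N) = N/(5**2) + N/2 = N/25 + N*(1/2) = N*(1/25) + N/2 = N/25 + N/2 = 27*N/50)
379 + c(12)*17 = 379 + ((27/50)*12)*17 = 379 + (162/25)*17 = 379 + 2754/25 = 12229/25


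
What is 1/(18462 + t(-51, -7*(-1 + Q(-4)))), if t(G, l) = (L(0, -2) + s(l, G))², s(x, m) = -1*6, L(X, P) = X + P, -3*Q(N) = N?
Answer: 1/18526 ≈ 5.3978e-5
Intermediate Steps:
Q(N) = -N/3
L(X, P) = P + X
s(x, m) = -6
t(G, l) = 64 (t(G, l) = ((-2 + 0) - 6)² = (-2 - 6)² = (-8)² = 64)
1/(18462 + t(-51, -7*(-1 + Q(-4)))) = 1/(18462 + 64) = 1/18526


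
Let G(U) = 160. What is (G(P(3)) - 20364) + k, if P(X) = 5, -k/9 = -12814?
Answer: 95122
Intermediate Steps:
k = 115326 (k = -9*(-12814) = 115326)
(G(P(3)) - 20364) + k = (160 - 20364) + 115326 = -20204 + 115326 = 95122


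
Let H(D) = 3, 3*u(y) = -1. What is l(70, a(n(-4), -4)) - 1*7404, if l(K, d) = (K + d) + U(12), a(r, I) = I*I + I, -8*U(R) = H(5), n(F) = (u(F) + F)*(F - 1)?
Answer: -58579/8 ≈ -7322.4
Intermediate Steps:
u(y) = -⅓ (u(y) = (⅓)*(-1) = -⅓)
n(F) = (-1 + F)*(-⅓ + F) (n(F) = (-⅓ + F)*(F - 1) = (-⅓ + F)*(-1 + F) = (-1 + F)*(-⅓ + F))
U(R) = -3/8 (U(R) = -⅛*3 = -3/8)
a(r, I) = I + I² (a(r, I) = I² + I = I + I²)
l(K, d) = -3/8 + K + d (l(K, d) = (K + d) - 3/8 = -3/8 + K + d)
l(70, a(n(-4), -4)) - 1*7404 = (-3/8 + 70 - 4*(1 - 4)) - 1*7404 = (-3/8 + 70 - 4*(-3)) - 7404 = (-3/8 + 70 + 12) - 7404 = 653/8 - 7404 = -58579/8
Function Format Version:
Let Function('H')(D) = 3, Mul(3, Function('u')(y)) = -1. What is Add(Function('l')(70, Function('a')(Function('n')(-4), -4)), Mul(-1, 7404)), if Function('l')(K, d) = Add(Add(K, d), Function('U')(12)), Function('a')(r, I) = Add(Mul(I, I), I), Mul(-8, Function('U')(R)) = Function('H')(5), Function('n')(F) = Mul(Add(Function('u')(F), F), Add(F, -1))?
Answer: Rational(-58579, 8) ≈ -7322.4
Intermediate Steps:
Function('u')(y) = Rational(-1, 3) (Function('u')(y) = Mul(Rational(1, 3), -1) = Rational(-1, 3))
Function('n')(F) = Mul(Add(-1, F), Add(Rational(-1, 3), F)) (Function('n')(F) = Mul(Add(Rational(-1, 3), F), Add(F, -1)) = Mul(Add(Rational(-1, 3), F), Add(-1, F)) = Mul(Add(-1, F), Add(Rational(-1, 3), F)))
Function('U')(R) = Rational(-3, 8) (Function('U')(R) = Mul(Rational(-1, 8), 3) = Rational(-3, 8))
Function('a')(r, I) = Add(I, Pow(I, 2)) (Function('a')(r, I) = Add(Pow(I, 2), I) = Add(I, Pow(I, 2)))
Function('l')(K, d) = Add(Rational(-3, 8), K, d) (Function('l')(K, d) = Add(Add(K, d), Rational(-3, 8)) = Add(Rational(-3, 8), K, d))
Add(Function('l')(70, Function('a')(Function('n')(-4), -4)), Mul(-1, 7404)) = Add(Add(Rational(-3, 8), 70, Mul(-4, Add(1, -4))), Mul(-1, 7404)) = Add(Add(Rational(-3, 8), 70, Mul(-4, -3)), -7404) = Add(Add(Rational(-3, 8), 70, 12), -7404) = Add(Rational(653, 8), -7404) = Rational(-58579, 8)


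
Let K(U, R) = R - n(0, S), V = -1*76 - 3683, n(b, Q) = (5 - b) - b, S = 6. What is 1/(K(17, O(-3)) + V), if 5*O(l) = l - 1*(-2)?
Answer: -5/18821 ≈ -0.00026566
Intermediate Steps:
n(b, Q) = 5 - 2*b
O(l) = ⅖ + l/5 (O(l) = (l - 1*(-2))/5 = (l + 2)/5 = (2 + l)/5 = ⅖ + l/5)
V = -3759 (V = -76 - 3683 = -3759)
K(U, R) = -5 + R (K(U, R) = R - (5 - 2*0) = R - (5 + 0) = R - 1*5 = R - 5 = -5 + R)
1/(K(17, O(-3)) + V) = 1/((-5 + (⅖ + (⅕)*(-3))) - 3759) = 1/((-5 + (⅖ - ⅗)) - 3759) = 1/((-5 - ⅕) - 3759) = 1/(-26/5 - 3759) = 1/(-18821/5) = -5/18821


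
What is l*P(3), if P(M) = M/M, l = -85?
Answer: -85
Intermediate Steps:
P(M) = 1
l*P(3) = -85*1 = -85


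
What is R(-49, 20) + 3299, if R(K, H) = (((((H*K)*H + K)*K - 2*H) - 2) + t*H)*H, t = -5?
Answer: 19256479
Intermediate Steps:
R(K, H) = H*(-2 - 7*H + K*(K + K*H²)) (R(K, H) = (((((H*K)*H + K)*K - 2*H) - 2) - 5*H)*H = ((((K*H² + K)*K - 2*H) - 2) - 5*H)*H = ((((K + K*H²)*K - 2*H) - 2) - 5*H)*H = (((K*(K + K*H²) - 2*H) - 2) - 5*H)*H = (((-2*H + K*(K + K*H²)) - 2) - 5*H)*H = ((-2 - 2*H + K*(K + K*H²)) - 5*H)*H = (-2 - 7*H + K*(K + K*H²))*H = H*(-2 - 7*H + K*(K + K*H²)))
R(-49, 20) + 3299 = 20*(-2 + (-49)² - 7*20 + 20²*(-49)²) + 3299 = 20*(-2 + 2401 - 140 + 400*2401) + 3299 = 20*(-2 + 2401 - 140 + 960400) + 3299 = 20*962659 + 3299 = 19253180 + 3299 = 19256479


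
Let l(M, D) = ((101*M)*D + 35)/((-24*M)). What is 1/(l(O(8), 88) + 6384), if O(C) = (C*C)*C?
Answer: 4096/24631967 ≈ 0.00016629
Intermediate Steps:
O(C) = C**3 (O(C) = C**2*C = C**3)
l(M, D) = -(35 + 101*D*M)/(24*M) (l(M, D) = (101*D*M + 35)*(-1/(24*M)) = (35 + 101*D*M)*(-1/(24*M)) = -(35 + 101*D*M)/(24*M))
1/(l(O(8), 88) + 6384) = 1/((-35 - 101*88*8**3)/(24*(8**3)) + 6384) = 1/((1/24)*(-35 - 101*88*512)/512 + 6384) = 1/((1/24)*(1/512)*(-35 - 4550656) + 6384) = 1/((1/24)*(1/512)*(-4550691) + 6384) = 1/(-1516897/4096 + 6384) = 1/(24631967/4096) = 4096/24631967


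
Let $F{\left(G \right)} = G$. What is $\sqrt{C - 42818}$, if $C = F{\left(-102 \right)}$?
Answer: $2 i \sqrt{10730} \approx 207.17 i$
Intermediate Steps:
$C = -102$
$\sqrt{C - 42818} = \sqrt{-102 - 42818} = \sqrt{-42920} = 2 i \sqrt{10730}$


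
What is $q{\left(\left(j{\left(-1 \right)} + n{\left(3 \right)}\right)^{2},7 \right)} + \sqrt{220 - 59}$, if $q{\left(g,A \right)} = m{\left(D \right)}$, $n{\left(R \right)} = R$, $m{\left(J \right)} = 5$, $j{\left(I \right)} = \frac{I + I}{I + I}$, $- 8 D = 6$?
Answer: $5 + \sqrt{161} \approx 17.689$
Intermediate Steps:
$D = - \frac{3}{4}$ ($D = \left(- \frac{1}{8}\right) 6 = - \frac{3}{4} \approx -0.75$)
$j{\left(I \right)} = 1$ ($j{\left(I \right)} = \frac{2 I}{2 I} = 2 I \frac{1}{2 I} = 1$)
$q{\left(g,A \right)} = 5$
$q{\left(\left(j{\left(-1 \right)} + n{\left(3 \right)}\right)^{2},7 \right)} + \sqrt{220 - 59} = 5 + \sqrt{220 - 59} = 5 + \sqrt{161}$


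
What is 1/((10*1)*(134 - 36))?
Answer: 1/980 ≈ 0.0010204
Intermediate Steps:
1/((10*1)*(134 - 36)) = 1/(10*98) = 1/980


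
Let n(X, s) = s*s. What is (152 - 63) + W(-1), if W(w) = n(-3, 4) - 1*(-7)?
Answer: 112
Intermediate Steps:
n(X, s) = s²
W(w) = 23 (W(w) = 4² - 1*(-7) = 16 + 7 = 23)
(152 - 63) + W(-1) = (152 - 63) + 23 = 89 + 23 = 112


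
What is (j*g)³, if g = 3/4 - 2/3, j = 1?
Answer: 1/1728 ≈ 0.00057870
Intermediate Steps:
g = 1/12 (g = 3*(¼) - 2*⅓ = ¾ - ⅔ = 1/12 ≈ 0.083333)
(j*g)³ = (1*(1/12))³ = (1/12)³ = 1/1728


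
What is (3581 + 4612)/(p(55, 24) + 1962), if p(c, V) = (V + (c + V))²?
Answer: 8193/12571 ≈ 0.65174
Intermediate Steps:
p(c, V) = (c + 2*V)² (p(c, V) = (V + (V + c))² = (c + 2*V)²)
(3581 + 4612)/(p(55, 24) + 1962) = (3581 + 4612)/((55 + 2*24)² + 1962) = 8193/((55 + 48)² + 1962) = 8193/(103² + 1962) = 8193/(10609 + 1962) = 8193/12571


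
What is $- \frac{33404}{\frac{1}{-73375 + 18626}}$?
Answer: $1828835596$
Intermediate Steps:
$- \frac{33404}{\frac{1}{-73375 + 18626}} = - \frac{33404}{\frac{1}{-54749}} = - \frac{33404}{- \frac{1}{54749}} = \left(-33404\right) \left(-54749\right) = 1828835596$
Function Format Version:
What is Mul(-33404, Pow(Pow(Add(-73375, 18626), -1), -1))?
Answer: 1828835596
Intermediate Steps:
Mul(-33404, Pow(Pow(Add(-73375, 18626), -1), -1)) = Mul(-33404, Pow(Pow(-54749, -1), -1)) = Mul(-33404, Pow(Rational(-1, 54749), -1)) = Mul(-33404, -54749) = 1828835596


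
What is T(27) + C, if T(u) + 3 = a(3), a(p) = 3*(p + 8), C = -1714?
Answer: -1684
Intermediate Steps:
a(p) = 24 + 3*p (a(p) = 3*(8 + p) = 24 + 3*p)
T(u) = 30 (T(u) = -3 + (24 + 3*3) = -3 + (24 + 9) = -3 + 33 = 30)
T(27) + C = 30 - 1714 = -1684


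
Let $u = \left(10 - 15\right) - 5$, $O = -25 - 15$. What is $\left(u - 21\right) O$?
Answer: $1240$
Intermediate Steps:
$O = -40$
$u = -10$ ($u = -5 - 5 = -10$)
$\left(u - 21\right) O = \left(-10 - 21\right) \left(-40\right) = \left(-31\right) \left(-40\right) = 1240$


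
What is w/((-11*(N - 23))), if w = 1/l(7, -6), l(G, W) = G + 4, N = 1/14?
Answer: 14/38841 ≈ 0.00036044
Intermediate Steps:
N = 1/14 ≈ 0.071429
l(G, W) = 4 + G
w = 1/11 (w = 1/(4 + 7) = 1/11 ≈ 0.090909)
w/((-11*(N - 23))) = 1/(11*((-11*(1/14 - 23)))) = 1/(11*((-11*(-321/14)))) = 1/(11*(3531/14)) = (1/11)*(14/3531) = 14/38841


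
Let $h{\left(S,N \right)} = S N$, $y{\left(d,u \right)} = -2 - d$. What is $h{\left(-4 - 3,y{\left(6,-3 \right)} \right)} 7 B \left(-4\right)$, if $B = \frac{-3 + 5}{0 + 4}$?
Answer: $-784$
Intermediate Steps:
$B = \frac{1}{2}$ ($B = \frac{2}{4} = 2 \cdot \frac{1}{4} = \frac{1}{2} \approx 0.5$)
$h{\left(S,N \right)} = N S$
$h{\left(-4 - 3,y{\left(6,-3 \right)} \right)} 7 B \left(-4\right) = \left(-2 - 6\right) \left(-4 - 3\right) 7 \cdot \frac{1}{2} \left(-4\right) = \left(-2 - 6\right) \left(-7\right) \frac{7}{2} \left(-4\right) = \left(-8\right) \left(-7\right) \left(-14\right) = 56 \left(-14\right) = -784$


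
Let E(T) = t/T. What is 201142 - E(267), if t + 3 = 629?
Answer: 53704288/267 ≈ 2.0114e+5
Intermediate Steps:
t = 626 (t = -3 + 629 = 626)
E(T) = 626/T
201142 - E(267) = 201142 - 626/267 = 53704288/267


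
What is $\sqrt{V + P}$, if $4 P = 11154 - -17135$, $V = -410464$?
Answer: $\frac{i \sqrt{1613567}}{2} \approx 635.13 i$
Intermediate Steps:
$P = \frac{28289}{4}$ ($P = \frac{11154 - -17135}{4} = \frac{11154 + \left(17228 - 93\right)}{4} = \frac{11154 + 17135}{4} = \frac{1}{4} \cdot 28289 = \frac{28289}{4} \approx 7072.3$)
$\sqrt{V + P} = \sqrt{-410464 + \frac{28289}{4}} = \sqrt{- \frac{1613567}{4}} = \frac{i \sqrt{1613567}}{2}$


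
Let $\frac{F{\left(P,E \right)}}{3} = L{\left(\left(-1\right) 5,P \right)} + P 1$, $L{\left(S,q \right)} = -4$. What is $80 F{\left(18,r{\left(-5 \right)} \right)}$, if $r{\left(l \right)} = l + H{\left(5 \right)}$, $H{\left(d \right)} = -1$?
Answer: $3360$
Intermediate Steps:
$r{\left(l \right)} = -1 + l$ ($r{\left(l \right)} = l - 1 = -1 + l$)
$F{\left(P,E \right)} = -12 + 3 P$ ($F{\left(P,E \right)} = 3 \left(-4 + P 1\right) = 3 \left(-4 + P\right) = -12 + 3 P$)
$80 F{\left(18,r{\left(-5 \right)} \right)} = 80 \left(-12 + 3 \cdot 18\right) = 80 \left(-12 + 54\right) = 80 \cdot 42 = 3360$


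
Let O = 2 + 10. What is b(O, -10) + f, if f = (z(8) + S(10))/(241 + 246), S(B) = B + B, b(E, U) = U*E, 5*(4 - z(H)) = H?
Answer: -292088/2435 ≈ -119.95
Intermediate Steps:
O = 12
z(H) = 4 - H/5
b(E, U) = E*U
S(B) = 2*B
f = 112/2435 (f = ((4 - ⅕*8) + 2*10)/(241 + 246) = ((4 - 8/5) + 20)/487 = (12/5 + 20)*(1/487) = (112/5)*(1/487) = 112/2435 ≈ 0.045996)
b(O, -10) + f = 12*(-10) + 112/2435 = -120 + 112/2435 = -292088/2435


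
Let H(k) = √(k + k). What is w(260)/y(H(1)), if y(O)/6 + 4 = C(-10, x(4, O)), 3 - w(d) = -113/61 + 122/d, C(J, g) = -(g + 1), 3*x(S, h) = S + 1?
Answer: -34759/317200 ≈ -0.10958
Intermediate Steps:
x(S, h) = ⅓ + S/3 (x(S, h) = (S + 1)/3 = (1 + S)/3 = ⅓ + S/3)
C(J, g) = -1 - g (C(J, g) = -(1 + g) = -1 - g)
H(k) = √2*√k (H(k) = √(2*k) = √2*√k)
w(d) = 296/61 - 122/d (w(d) = 3 - (-113/61 + 122/d) = 3 + (113/61 - 122/d) = 296/61 - 122/d)
y(O) = -40 (y(O) = -24 + 6*(-1 - (⅓ + (⅓)*4)) = -24 + 6*(-1 - (⅓ + 4/3)) = -24 + 6*(-1 - 1*5/3) = -24 + 6*(-1 - 5/3) = -24 + 6*(-8/3) = -24 - 16 = -40)
w(260)/y(H(1)) = (296/61 - 122/260)/(-40) = (296/61 - 122*1/260)*(-1/40) = (296/61 - 61/130)*(-1/40) = (34759/7930)*(-1/40) = -34759/317200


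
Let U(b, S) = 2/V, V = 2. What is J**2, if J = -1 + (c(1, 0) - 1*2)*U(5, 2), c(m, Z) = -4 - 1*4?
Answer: 121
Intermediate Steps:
c(m, Z) = -8 (c(m, Z) = -4 - 4 = -8)
U(b, S) = 1 (U(b, S) = 2/2 = 2*(1/2) = 1)
J = -11 (J = -1 + (-8 - 1*2)*1 = -1 + (-8 - 2)*1 = -1 - 10*1 = -1 - 10 = -11)
J**2 = (-11)**2 = 121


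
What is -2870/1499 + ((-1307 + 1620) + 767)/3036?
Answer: -591200/379247 ≈ -1.5589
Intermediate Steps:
-2870/1499 + ((-1307 + 1620) + 767)/3036 = -2870*1/1499 + (313 + 767)*(1/3036) = -2870/1499 + 1080*(1/3036) = -2870/1499 + 90/253 = -591200/379247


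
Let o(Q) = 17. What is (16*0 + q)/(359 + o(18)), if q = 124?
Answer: 31/94 ≈ 0.32979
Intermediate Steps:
(16*0 + q)/(359 + o(18)) = (16*0 + 124)/(359 + 17) = (0 + 124)/376 = 124*(1/376) = 31/94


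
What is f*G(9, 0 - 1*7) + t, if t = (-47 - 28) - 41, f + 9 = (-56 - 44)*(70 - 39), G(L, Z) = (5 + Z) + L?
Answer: -21879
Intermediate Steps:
G(L, Z) = 5 + L + Z
f = -3109 (f = -9 + (-56 - 44)*(70 - 39) = -9 - 100*31 = -9 - 3100 = -3109)
t = -116 (t = -75 - 41 = -116)
f*G(9, 0 - 1*7) + t = -3109*(5 + 9 + (0 - 1*7)) - 116 = -3109*(5 + 9 + (0 - 7)) - 116 = -3109*(5 + 9 - 7) - 116 = -3109*7 - 116 = -21763 - 116 = -21879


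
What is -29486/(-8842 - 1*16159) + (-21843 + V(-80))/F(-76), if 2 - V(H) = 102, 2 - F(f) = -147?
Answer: -23661023/161963 ≈ -146.09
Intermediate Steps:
F(f) = 149 (F(f) = 2 - 1*(-147) = 2 + 147 = 149)
V(H) = -100 (V(H) = 2 - 1*102 = 2 - 102 = -100)
-29486/(-8842 - 1*16159) + (-21843 + V(-80))/F(-76) = -29486/(-8842 - 1*16159) + (-21843 - 100)/149 = -29486/(-8842 - 16159) - 21943*1/149 = -29486/(-25001) - 21943/149 = -29486*(-1/25001) - 21943/149 = 1282/1087 - 21943/149 = -23661023/161963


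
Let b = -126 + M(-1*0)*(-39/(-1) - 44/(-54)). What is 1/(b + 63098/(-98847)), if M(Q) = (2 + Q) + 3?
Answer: 4707/340955 ≈ 0.013805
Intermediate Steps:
M(Q) = 5 + Q
b = 1973/27 (b = -126 + (5 - 1*0)*(-39/(-1) - 44/(-54)) = -126 + (5 + 0)*(-39*(-1) - 44*(-1/54)) = -126 + 5*(39 + 22/27) = -126 + 5*(1075/27) = -126 + 5375/27 = 1973/27 ≈ 73.074)
1/(b + 63098/(-98847)) = 1/(1973/27 + 63098/(-98847)) = 1/(1973/27 + 63098*(-1/98847)) = 1/(1973/27 - 9014/14121) = 1/(340955/4707) = 4707/340955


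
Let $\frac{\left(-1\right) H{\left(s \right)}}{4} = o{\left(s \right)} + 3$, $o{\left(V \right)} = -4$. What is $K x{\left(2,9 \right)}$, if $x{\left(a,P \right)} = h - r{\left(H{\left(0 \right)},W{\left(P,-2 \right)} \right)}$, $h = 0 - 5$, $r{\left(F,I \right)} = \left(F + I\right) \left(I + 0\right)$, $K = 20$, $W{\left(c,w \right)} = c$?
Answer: $-2440$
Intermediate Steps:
$H{\left(s \right)} = 4$ ($H{\left(s \right)} = - 4 \left(-4 + 3\right) = \left(-4\right) \left(-1\right) = 4$)
$r{\left(F,I \right)} = I \left(F + I\right)$ ($r{\left(F,I \right)} = \left(F + I\right) I = I \left(F + I\right)$)
$h = -5$ ($h = 0 - 5 = -5$)
$x{\left(a,P \right)} = -5 - P \left(4 + P\right)$
$K x{\left(2,9 \right)} = 20 \left(-5 - 9 \left(4 + 9\right)\right) = 20 \left(-5 - 9 \cdot 13\right) = 20 \left(-5 - 117\right) = 20 \left(-122\right) = -2440$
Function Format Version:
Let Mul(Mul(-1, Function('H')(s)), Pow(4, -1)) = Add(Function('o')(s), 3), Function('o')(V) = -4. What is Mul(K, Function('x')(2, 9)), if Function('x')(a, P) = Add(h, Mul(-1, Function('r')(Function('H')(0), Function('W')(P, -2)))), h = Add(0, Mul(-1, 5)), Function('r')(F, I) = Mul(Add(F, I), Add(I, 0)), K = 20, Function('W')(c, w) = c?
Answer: -2440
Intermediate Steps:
Function('H')(s) = 4 (Function('H')(s) = Mul(-4, Add(-4, 3)) = Mul(-4, -1) = 4)
Function('r')(F, I) = Mul(I, Add(F, I)) (Function('r')(F, I) = Mul(Add(F, I), I) = Mul(I, Add(F, I)))
h = -5 (h = Add(0, -5) = -5)
Function('x')(a, P) = Add(-5, Mul(-1, P, Add(4, P))) (Function('x')(a, P) = Add(-5, Mul(-1, Mul(P, Add(4, P)))) = Add(-5, Mul(-1, P, Add(4, P))))
Mul(K, Function('x')(2, 9)) = Mul(20, Add(-5, Mul(-1, 9, Add(4, 9)))) = Mul(20, Add(-5, Mul(-1, 9, 13))) = Mul(20, Add(-5, -117)) = Mul(20, -122) = -2440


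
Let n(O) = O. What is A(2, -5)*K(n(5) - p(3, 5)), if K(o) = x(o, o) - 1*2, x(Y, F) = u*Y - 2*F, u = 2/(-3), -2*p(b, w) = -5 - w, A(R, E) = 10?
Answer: -20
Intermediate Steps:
p(b, w) = 5/2 + w/2 (p(b, w) = -(-5 - w)/2 = 5/2 + w/2)
u = -2/3 (u = 2*(-1/3) = -2/3 ≈ -0.66667)
x(Y, F) = -2*F - 2*Y/3 (x(Y, F) = -2*Y/3 - 2*F = -2*F - 2*Y/3)
K(o) = -2 - 8*o/3 (K(o) = (-2*o - 2*o/3) - 1*2 = -8*o/3 - 2 = -2 - 8*o/3)
A(2, -5)*K(n(5) - p(3, 5)) = 10*(-2 - 8*(5 - (5/2 + (1/2)*5))/3) = 10*(-2 - 8*(5 - (5/2 + 5/2))/3) = 10*(-2 - 8*(5 - 1*5)/3) = 10*(-2 - 8*(5 - 5)/3) = 10*(-2 - 8/3*0) = 10*(-2 + 0) = 10*(-2) = -20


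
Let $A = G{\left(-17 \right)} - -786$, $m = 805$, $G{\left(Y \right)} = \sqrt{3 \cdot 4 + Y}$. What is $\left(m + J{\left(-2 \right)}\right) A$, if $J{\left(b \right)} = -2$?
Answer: $631158 + 803 i \sqrt{5} \approx 6.3116 \cdot 10^{5} + 1795.6 i$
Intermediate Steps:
$G{\left(Y \right)} = \sqrt{12 + Y}$
$A = 786 + i \sqrt{5}$ ($A = \sqrt{12 - 17} - -786 = \sqrt{-5} + 786 = i \sqrt{5} + 786 = 786 + i \sqrt{5} \approx 786.0 + 2.2361 i$)
$\left(m + J{\left(-2 \right)}\right) A = \left(805 - 2\right) \left(786 + i \sqrt{5}\right) = 803 \left(786 + i \sqrt{5}\right) = 631158 + 803 i \sqrt{5}$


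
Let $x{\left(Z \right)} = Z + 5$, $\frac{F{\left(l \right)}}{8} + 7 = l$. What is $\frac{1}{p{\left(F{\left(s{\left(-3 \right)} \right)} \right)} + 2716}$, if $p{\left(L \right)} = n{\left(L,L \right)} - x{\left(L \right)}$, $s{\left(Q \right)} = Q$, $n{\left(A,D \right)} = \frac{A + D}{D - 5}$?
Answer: $\frac{17}{47479} \approx 0.00035805$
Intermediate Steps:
$n{\left(A,D \right)} = \frac{A + D}{-5 + D}$
$F{\left(l \right)} = -56 + 8 l$
$x{\left(Z \right)} = 5 + Z$
$p{\left(L \right)} = -5 - L + \frac{2 L}{-5 + L}$ ($p{\left(L \right)} = \frac{L + L}{-5 + L} - \left(5 + L\right) = \frac{2 L}{-5 + L} - \left(5 + L\right) = -5 - L + \frac{2 L}{-5 + L}$)
$\frac{1}{p{\left(F{\left(s{\left(-3 \right)} \right)} \right)} + 2716} = \frac{1}{\frac{25 - \left(-56 + 8 \left(-3\right)\right)^{2} + 2 \left(-56 + 8 \left(-3\right)\right)}{-5 + \left(-56 + 8 \left(-3\right)\right)} + 2716} = \frac{1}{\frac{25 - \left(-56 - 24\right)^{2} + 2 \left(-56 - 24\right)}{-5 - 80} + 2716} = \frac{1}{\frac{25 - \left(-80\right)^{2} + 2 \left(-80\right)}{-5 - 80} + 2716} = \frac{1}{\frac{25 - 6400 - 160}{-85} + 2716} = \frac{1}{- \frac{25 - 6400 - 160}{85} + 2716} = \frac{1}{\left(- \frac{1}{85}\right) \left(-6535\right) + 2716} = \frac{1}{\frac{1307}{17} + 2716} = \frac{1}{\frac{47479}{17}} = \frac{17}{47479}$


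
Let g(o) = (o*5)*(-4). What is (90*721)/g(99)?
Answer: -721/22 ≈ -32.773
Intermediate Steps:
g(o) = -20*o (g(o) = (5*o)*(-4) = -20*o)
(90*721)/g(99) = (90*721)/((-20*99)) = 64890/(-1980) = 64890*(-1/1980) = -721/22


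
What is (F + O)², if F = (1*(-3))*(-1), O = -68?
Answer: 4225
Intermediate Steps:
F = 3 (F = -3*(-1) = 3)
(F + O)² = (3 - 68)² = (-65)² = 4225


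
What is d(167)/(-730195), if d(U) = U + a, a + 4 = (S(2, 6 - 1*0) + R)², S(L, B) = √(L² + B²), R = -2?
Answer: -207/730195 + 8*√10/730195 ≈ -0.00024884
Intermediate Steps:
S(L, B) = √(B² + L²)
a = -4 + (-2 + 2*√10)² (a = -4 + (√((6 - 1*0)² + 2²) - 2)² = -4 + (√((6 + 0)² + 4) - 2)² = -4 + (√(6² + 4) - 2)² = -4 + (√(36 + 4) - 2)² = -4 + (√40 - 2)² = -4 + (2*√10 - 2)² = -4 + (-2 + 2*√10)² ≈ 14.702)
d(U) = 40 + U - 8*√10 (d(U) = U + (40 - 8*√10) = 40 + U - 8*√10)
d(167)/(-730195) = (40 + 167 - 8*√10)/(-730195) = (207 - 8*√10)*(-1/730195) = -207/730195 + 8*√10/730195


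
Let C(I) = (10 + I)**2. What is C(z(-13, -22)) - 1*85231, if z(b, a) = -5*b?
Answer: -79606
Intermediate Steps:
C(z(-13, -22)) - 1*85231 = (10 - 5*(-13))**2 - 1*85231 = (10 + 65)**2 - 85231 = 75**2 - 85231 = 5625 - 85231 = -79606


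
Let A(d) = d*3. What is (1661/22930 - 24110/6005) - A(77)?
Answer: -6470066429/27538930 ≈ -234.94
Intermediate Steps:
A(d) = 3*d
(1661/22930 - 24110/6005) - A(77) = (1661/22930 - 24110/6005) - 3*77 = (1661*(1/22930) - 24110*1/6005) - 1*231 = (1661/22930 - 4822/1201) - 231 = -108573599/27538930 - 231 = -6470066429/27538930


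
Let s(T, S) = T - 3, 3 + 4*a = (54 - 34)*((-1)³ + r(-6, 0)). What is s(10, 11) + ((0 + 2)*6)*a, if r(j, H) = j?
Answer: -422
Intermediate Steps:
a = -143/4 (a = -¾ + ((54 - 34)*((-1)³ - 6))/4 = -¾ + (20*(-1 - 6))/4 = -¾ + (20*(-7))/4 = -¾ + (¼)*(-140) = -¾ - 35 = -143/4 ≈ -35.750)
s(T, S) = -3 + T
s(10, 11) + ((0 + 2)*6)*a = (-3 + 10) + ((0 + 2)*6)*(-143/4) = 7 + (2*6)*(-143/4) = 7 + 12*(-143/4) = 7 - 429 = -422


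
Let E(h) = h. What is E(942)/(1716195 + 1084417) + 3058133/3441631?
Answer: 4283942996899/4819336539086 ≈ 0.88891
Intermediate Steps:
E(942)/(1716195 + 1084417) + 3058133/3441631 = 942/(1716195 + 1084417) + 3058133/3441631 = 942/2800612 + 3058133*(1/3441631) = 942*(1/2800612) + 3058133/3441631 = 471/1400306 + 3058133/3441631 = 4283942996899/4819336539086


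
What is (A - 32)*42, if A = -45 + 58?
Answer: -798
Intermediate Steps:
A = 13
(A - 32)*42 = (13 - 32)*42 = -19*42 = -798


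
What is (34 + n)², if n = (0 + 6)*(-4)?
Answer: 100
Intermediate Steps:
n = -24 (n = 6*(-4) = -24)
(34 + n)² = (34 - 24)² = 10² = 100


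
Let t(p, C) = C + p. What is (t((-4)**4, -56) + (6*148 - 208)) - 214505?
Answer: -213625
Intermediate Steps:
(t((-4)**4, -56) + (6*148 - 208)) - 214505 = ((-56 + (-4)**4) + (6*148 - 208)) - 214505 = ((-56 + 256) + (888 - 208)) - 214505 = (200 + 680) - 214505 = 880 - 214505 = -213625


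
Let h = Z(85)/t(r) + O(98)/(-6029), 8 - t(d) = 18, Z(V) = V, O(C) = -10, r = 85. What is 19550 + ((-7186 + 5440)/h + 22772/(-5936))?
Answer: 429089548789/21724276 ≈ 19752.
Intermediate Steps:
t(d) = -10 (t(d) = 8 - 1*18 = 8 - 18 = -10)
h = -102473/12058 (h = 85/(-10) - 10/(-6029) = 85*(-⅒) - 10*(-1/6029) = -17/2 + 10/6029 = -102473/12058 ≈ -8.4983)
19550 + ((-7186 + 5440)/h + 22772/(-5936)) = 19550 + ((-7186 + 5440)/(-102473/12058) + 22772/(-5936)) = 19550 + (-1746*(-12058/102473) + 22772*(-1/5936)) = 19550 + (21053268/102473 - 5693/1484) = 19550 + 4379952989/21724276 = 429089548789/21724276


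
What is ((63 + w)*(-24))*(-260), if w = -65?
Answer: -12480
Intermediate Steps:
((63 + w)*(-24))*(-260) = ((63 - 65)*(-24))*(-260) = -2*(-24)*(-260) = 48*(-260) = -12480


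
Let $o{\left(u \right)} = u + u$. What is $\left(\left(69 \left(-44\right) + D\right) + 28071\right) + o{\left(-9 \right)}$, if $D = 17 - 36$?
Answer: $24998$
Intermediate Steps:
$o{\left(u \right)} = 2 u$
$D = -19$ ($D = 17 - 36 = -19$)
$\left(\left(69 \left(-44\right) + D\right) + 28071\right) + o{\left(-9 \right)} = \left(\left(69 \left(-44\right) - 19\right) + 28071\right) + 2 \left(-9\right) = \left(\left(-3036 - 19\right) + 28071\right) - 18 = \left(-3055 + 28071\right) - 18 = 25016 - 18 = 24998$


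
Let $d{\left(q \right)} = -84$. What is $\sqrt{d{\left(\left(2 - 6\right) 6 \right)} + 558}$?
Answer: $\sqrt{474} \approx 21.772$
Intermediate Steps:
$\sqrt{d{\left(\left(2 - 6\right) 6 \right)} + 558} = \sqrt{-84 + 558} = \sqrt{474}$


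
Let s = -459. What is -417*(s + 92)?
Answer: 153039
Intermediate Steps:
-417*(s + 92) = -417*(-459 + 92) = -417*(-367) = 153039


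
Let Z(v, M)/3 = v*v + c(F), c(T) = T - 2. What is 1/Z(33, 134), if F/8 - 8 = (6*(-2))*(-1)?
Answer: 1/3741 ≈ 0.00026731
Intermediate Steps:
F = 160 (F = 64 + 8*((6*(-2))*(-1)) = 64 + 8*(-12*(-1)) = 64 + 8*12 = 64 + 96 = 160)
c(T) = -2 + T
Z(v, M) = 474 + 3*v² (Z(v, M) = 3*(v*v + (-2 + 160)) = 3*(v² + 158) = 3*(158 + v²) = 474 + 3*v²)
1/Z(33, 134) = 1/(474 + 3*33²) = 1/(474 + 3*1089) = 1/(474 + 3267) = 1/3741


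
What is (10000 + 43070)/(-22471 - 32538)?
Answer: -53070/55009 ≈ -0.96475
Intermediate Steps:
(10000 + 43070)/(-22471 - 32538) = 53070/(-55009) = 53070*(-1/55009) = -53070/55009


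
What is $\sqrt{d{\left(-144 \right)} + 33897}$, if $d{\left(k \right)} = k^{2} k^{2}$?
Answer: $\sqrt{430015593} \approx 20737.0$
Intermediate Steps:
$d{\left(k \right)} = k^{4}$
$\sqrt{d{\left(-144 \right)} + 33897} = \sqrt{\left(-144\right)^{4} + 33897} = \sqrt{429981696 + 33897} = \sqrt{430015593}$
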